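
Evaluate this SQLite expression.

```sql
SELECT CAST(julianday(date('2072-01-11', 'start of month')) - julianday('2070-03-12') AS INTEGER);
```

660

`start of month` rewinds 2072-01-11 to 2072-01-01.
19 days remain in March 2070 after the 12th (31 − 12).
Full months from April 2070 through December 2071 contribute their day counts.
Then 1 day into January 2072.
Total: 19 + 30 + 31 + 30 + 31 + 31 + 30 + 31 + 30 + 31 + 31 + 28 + 31 + 30 + 31 + 30 + 31 + 31 + 30 + 31 + 30 + 31 + 1 = 660.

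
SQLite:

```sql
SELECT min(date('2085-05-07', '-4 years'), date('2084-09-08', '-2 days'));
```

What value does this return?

2081-05-07

date('2085-05-07', '-4 years') → 2081-05-07.
date('2084-09-08', '-2 days') → 2084-09-06.
Earlier of the two is 2081-05-07.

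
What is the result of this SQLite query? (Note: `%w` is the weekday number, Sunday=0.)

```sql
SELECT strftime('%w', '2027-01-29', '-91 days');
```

5

First apply '-91 days': 2027-01-29 → 2026-10-30.
2026-10-30 is a Friday; with Sunday=0 that is 5.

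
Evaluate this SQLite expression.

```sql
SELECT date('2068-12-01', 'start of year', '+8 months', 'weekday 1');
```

2068-09-03

`start of year` rewinds 2068-12-01 to 2068-01-01.
Adding +8 months to 2068-01-01 gives 2068-09-01.
`weekday 1` advances to the next Monday; 2068-09-01 is a Saturday, so it moves forward to 2068-09-03.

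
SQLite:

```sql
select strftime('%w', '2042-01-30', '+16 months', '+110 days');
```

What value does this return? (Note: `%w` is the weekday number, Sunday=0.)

4

First apply '+16 months', '+110 days': 2042-01-30 → 2043-09-17.
2043-09-17 is a Thursday; with Sunday=0 that is 4.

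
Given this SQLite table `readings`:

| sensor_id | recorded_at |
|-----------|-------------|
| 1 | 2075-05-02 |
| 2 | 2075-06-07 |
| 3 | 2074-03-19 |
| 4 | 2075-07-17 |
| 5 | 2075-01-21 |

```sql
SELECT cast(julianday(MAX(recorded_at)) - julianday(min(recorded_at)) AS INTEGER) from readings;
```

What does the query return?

485

MIN = 2074-03-19, MAX = 2075-07-17.
12 days remain in March 2074 after the 19th (31 − 19).
Full months from April 2074 through June 2075 contribute their day counts.
Then 17 days into July 2075.
Total: 12 + 30 + 31 + 30 + 31 + 31 + 30 + 31 + 30 + 31 + 31 + 28 + 31 + 30 + 31 + 30 + 17 = 485.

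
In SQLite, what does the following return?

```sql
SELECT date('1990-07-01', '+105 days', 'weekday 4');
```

1990-10-18

Applying '+105 days' to 1990-07-01: counting 105 days forward gives 1990-10-14.
`weekday 4` advances to the next Thursday; 1990-10-14 is a Sunday, so it moves forward to 1990-10-18.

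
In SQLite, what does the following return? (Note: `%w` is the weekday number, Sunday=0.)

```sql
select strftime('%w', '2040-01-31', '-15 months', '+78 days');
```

First apply '-15 months', '+78 days': 2040-01-31 → 2039-01-17.
2039-01-17 is a Monday; with Sunday=0 that is 1.

1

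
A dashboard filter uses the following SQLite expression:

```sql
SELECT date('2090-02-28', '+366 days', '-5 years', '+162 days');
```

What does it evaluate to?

2086-08-10

Applying '+366 days' to 2090-02-28: counting 366 days forward gives 2091-03-01.
Adding -5 years to 2091-03-01 gives 2086-03-01.
Applying '+162 days' to 2086-03-01: counting 162 days forward gives 2086-08-10.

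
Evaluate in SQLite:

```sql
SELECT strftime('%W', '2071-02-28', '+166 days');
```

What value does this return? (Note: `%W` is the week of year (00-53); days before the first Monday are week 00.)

First apply '+166 days': 2071-02-28 → 2071-08-13.
2071-08-13 is a Thursday. SQLite's %W counts Mondays since the year started; the result is 32.

32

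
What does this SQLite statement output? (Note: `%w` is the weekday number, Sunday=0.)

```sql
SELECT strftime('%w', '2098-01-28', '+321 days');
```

1

First apply '+321 days': 2098-01-28 → 2098-12-15.
2098-12-15 is a Monday; with Sunday=0 that is 1.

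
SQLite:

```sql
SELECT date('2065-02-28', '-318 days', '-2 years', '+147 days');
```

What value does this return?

2062-09-10

Applying '-318 days' to 2065-02-28: counting 318 days back gives 2064-04-16.
Adding -2 years to 2064-04-16 gives 2062-04-16.
Applying '+147 days' to 2062-04-16: counting 147 days forward gives 2062-09-10.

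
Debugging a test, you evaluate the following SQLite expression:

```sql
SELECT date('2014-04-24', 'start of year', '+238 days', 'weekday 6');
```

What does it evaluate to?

`start of year` rewinds 2014-04-24 to 2014-01-01.
Applying '+238 days' to 2014-01-01: counting 238 days forward gives 2014-08-27.
`weekday 6` advances to the next Saturday; 2014-08-27 is a Wednesday, so it moves forward to 2014-08-30.

2014-08-30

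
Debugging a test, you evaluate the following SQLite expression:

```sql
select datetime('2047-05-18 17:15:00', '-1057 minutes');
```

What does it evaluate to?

2047-05-17 23:38:00

1057 minutes = 17h 37m; -1057 minutes from 2047-05-18 17:15:00 is 2047-05-17 23:38:00 (crosses midnight).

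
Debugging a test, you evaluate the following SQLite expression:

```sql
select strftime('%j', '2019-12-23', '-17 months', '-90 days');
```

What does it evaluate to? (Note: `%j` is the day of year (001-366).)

First apply '-17 months', '-90 days': 2019-12-23 → 2018-04-24.
Day-of-year for 2018-04-24: days since 2018-01-01 inclusive = 114, zero-padded to 114.

114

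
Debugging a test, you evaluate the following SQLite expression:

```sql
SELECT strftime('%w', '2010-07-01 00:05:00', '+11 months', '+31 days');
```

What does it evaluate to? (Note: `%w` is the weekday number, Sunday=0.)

6

First apply '+11 months', '+31 days': 2010-07-01 00:05:00 → 2011-07-02 00:05:00.
2011-07-02 is a Saturday; with Sunday=0 that is 6.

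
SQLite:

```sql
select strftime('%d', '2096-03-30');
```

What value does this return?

30

`%d` extracts the 2-digit day of month: 30.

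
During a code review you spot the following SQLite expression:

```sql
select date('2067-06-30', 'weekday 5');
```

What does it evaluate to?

`weekday 5` advances to the next Friday; 2067-06-30 is a Thursday, so it moves forward to 2067-07-01.

2067-07-01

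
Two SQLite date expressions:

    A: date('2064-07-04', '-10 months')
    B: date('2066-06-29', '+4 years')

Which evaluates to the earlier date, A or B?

A = 2063-09-04.
B = 2070-06-29.
A is earlier.

A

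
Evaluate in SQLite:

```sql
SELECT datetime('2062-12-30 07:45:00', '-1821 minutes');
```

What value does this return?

1821 minutes = 30h 21m; -1821 minutes from 2062-12-30 07:45:00 is 2062-12-29 01:24:00 (crosses midnight).

2062-12-29 01:24:00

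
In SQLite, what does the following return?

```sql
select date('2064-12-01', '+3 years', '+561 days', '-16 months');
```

2068-02-14

Adding +3 years to 2064-12-01 gives 2067-12-01.
Applying '+561 days' to 2067-12-01: counting 561 days forward gives 2069-06-14.
Adding -16 months to 2069-06-14 gives 2068-02-14.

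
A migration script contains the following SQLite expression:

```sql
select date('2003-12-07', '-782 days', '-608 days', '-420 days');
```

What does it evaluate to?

Applying '-782 days' to 2003-12-07: counting 782 days back gives 2001-10-16.
Applying '-608 days' to 2001-10-16: counting 608 days back gives 2000-02-16.
Applying '-420 days' to 2000-02-16: counting 420 days back gives 1998-12-23.

1998-12-23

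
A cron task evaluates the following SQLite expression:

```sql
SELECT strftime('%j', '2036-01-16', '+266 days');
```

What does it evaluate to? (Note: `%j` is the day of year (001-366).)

282

First apply '+266 days': 2036-01-16 → 2036-10-08.
Day-of-year for 2036-10-08: days since 2036-01-01 inclusive = 282, zero-padded to 282.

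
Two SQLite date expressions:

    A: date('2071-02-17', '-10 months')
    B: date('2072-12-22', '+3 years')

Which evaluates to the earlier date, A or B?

A = 2070-04-17.
B = 2075-12-22.
A is earlier.

A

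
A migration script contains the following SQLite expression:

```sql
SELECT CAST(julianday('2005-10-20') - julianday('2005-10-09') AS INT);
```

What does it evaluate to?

11

Both dates are in October 2005: 20 − 9 = 11.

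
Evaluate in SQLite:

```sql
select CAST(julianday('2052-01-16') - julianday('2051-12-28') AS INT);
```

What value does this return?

19

3 days remain in December 2051 after the 28th (31 − 28).
Then 16 days into January 2052.
Total: 3 + 16 = 19.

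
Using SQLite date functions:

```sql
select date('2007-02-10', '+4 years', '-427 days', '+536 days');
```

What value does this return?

Adding +4 years to 2007-02-10 gives 2011-02-10.
Applying '-427 days' to 2011-02-10: counting 427 days back gives 2009-12-10.
Applying '+536 days' to 2009-12-10: counting 536 days forward gives 2011-05-30.

2011-05-30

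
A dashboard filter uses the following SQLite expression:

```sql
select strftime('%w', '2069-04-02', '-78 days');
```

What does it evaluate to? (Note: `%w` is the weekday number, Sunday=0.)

1

First apply '-78 days': 2069-04-02 → 2069-01-14.
2069-01-14 is a Monday; with Sunday=0 that is 1.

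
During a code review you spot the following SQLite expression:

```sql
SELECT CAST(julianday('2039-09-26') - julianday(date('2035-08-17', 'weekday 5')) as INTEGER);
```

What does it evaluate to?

1501

`weekday 5` advances to the next Friday; 2035-08-17 is already a Friday, so it stays at 2035-08-17.
14 days remain in August 2035 after the 17th (31 − 17).
Full months from September 2035 through August 2039 contribute their day counts.
Then 26 days into September 2039.
Total: 14 + 30 + 31 + 30 + 31 + 31 + 29 + 31 + 30 + 31 + 30 + 31 + 31 + 30 + 31 + 30 + 31 + 31 + 28 + 31 + 30 + 31 + 30 + 31 + 31 + 30 + 31 + 30 + 31 + 31 + 28 + 31 + 30 + 31 + 30 + 31 + 31 + 30 + 31 + 30 + 31 + 31 + 28 + 31 + 30 + 31 + 30 + 31 + 31 + 26 = 1501.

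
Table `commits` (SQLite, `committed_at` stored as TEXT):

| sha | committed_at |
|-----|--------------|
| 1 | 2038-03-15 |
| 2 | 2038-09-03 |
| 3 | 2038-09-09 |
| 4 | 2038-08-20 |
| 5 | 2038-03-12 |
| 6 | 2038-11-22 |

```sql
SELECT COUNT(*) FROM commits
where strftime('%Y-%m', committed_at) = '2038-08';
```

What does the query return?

Rows with year-month 2038-08: 2038-08-20 → 1.

1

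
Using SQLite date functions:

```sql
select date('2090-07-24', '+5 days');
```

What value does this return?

Advancing 5 more days within July lands on 2090-07-29.

2090-07-29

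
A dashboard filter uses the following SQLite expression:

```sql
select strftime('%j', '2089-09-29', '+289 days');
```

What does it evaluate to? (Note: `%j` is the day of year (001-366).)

196

First apply '+289 days': 2089-09-29 → 2090-07-15.
Day-of-year for 2090-07-15: days since 2090-01-01 inclusive = 196, zero-padded to 196.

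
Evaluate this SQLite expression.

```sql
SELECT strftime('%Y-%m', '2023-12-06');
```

2023-12

`%Y-%m` extracts the year-month: 2023-12.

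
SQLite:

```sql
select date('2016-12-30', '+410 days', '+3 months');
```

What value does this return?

Applying '+410 days' to 2016-12-30: counting 410 days forward gives 2018-02-13.
Adding +3 months to 2018-02-13 gives 2018-05-13.

2018-05-13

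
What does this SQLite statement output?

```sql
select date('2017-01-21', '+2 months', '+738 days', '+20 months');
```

Adding +2 months to 2017-01-21 gives 2017-03-21.
Applying '+738 days' to 2017-03-21: counting 738 days forward gives 2019-03-29.
Adding +20 months to 2019-03-29 gives 2020-11-29.

2020-11-29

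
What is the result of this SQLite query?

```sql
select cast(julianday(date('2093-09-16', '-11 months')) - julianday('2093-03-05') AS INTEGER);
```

-140

Adding -11 months to 2093-09-16 gives 2092-10-16.
15 days remain in October 2092 after the 16th (31 − 16).
November 2092: 30 days.
December 2092: 31 days.
January 2093: 31 days.
February 2093: 28 days.
Then 5 days into March 2093.
Total: 15 + 30 + 31 + 31 + 28 + 5 = 140.
The subtraction is earlier − later, so the result is −140 → -140.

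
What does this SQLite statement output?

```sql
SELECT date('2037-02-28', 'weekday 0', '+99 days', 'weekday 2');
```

`weekday 0` advances to the next Sunday; 2037-02-28 is a Saturday, so it moves forward to 2037-03-01.
Applying '+99 days' to 2037-03-01: counting 99 days forward gives 2037-06-08.
`weekday 2` advances to the next Tuesday; 2037-06-08 is a Monday, so it moves forward to 2037-06-09.

2037-06-09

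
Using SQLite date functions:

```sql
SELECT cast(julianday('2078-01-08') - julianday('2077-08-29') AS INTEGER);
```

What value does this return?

132

2 days remain in August 2077 after the 29th (31 − 29).
September 2077: 30 days.
October 2077: 31 days.
November 2077: 30 days.
December 2077: 31 days.
Then 8 days into January 2078.
Total: 2 + 30 + 31 + 30 + 31 + 8 = 132.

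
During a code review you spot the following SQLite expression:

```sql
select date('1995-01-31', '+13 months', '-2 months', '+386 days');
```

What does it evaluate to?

1997-01-22

Adding +13 months to 1995-01-31 targets 1996-02-31. February 1996 has only 29 days, so SQLite normalizes the 2-day overflow forward to 1996-03-02.
Adding -2 months to 1996-03-02 gives 1996-01-02.
Applying '+386 days' to 1996-01-02: counting 386 days forward gives 1997-01-22.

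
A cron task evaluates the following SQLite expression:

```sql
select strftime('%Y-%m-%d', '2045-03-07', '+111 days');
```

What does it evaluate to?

2045-06-26

First apply '+111 days': 2045-03-07 → 2045-06-26.
`%Y-%m-%d` extracts the ISO date: 2045-06-26.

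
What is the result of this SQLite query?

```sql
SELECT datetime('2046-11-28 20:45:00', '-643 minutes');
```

643 minutes = 10h 43m; -643 minutes from 2046-11-28 20:45:00 is 2046-11-28 10:02:00.

2046-11-28 10:02:00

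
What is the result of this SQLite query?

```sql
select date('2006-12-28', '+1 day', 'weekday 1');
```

Advancing 1 more day within December lands on 2006-12-29.
`weekday 1` advances to the next Monday; 2006-12-29 is a Friday, so it moves forward to 2007-01-01.

2007-01-01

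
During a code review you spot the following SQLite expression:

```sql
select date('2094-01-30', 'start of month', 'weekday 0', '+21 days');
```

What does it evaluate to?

`start of month` rewinds 2094-01-30 to 2094-01-01.
`weekday 0` advances to the next Sunday; 2094-01-01 is a Friday, so it moves forward to 2094-01-03.
Advancing 21 more days within January lands on 2094-01-24.

2094-01-24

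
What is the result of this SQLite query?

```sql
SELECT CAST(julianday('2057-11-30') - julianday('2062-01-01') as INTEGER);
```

-1493

0 days remain in November 2057 after the 30th (30 − 30).
Full months from December 2057 through December 2061 contribute their day counts.
Then 1 day into January 2062.
Total: 0 + 31 + 31 + 28 + 31 + 30 + 31 + 30 + 31 + 31 + 30 + 31 + 30 + 31 + 31 + 28 + 31 + 30 + 31 + 30 + 31 + 31 + 30 + 31 + 30 + 31 + 31 + 29 + 31 + 30 + 31 + 30 + 31 + 31 + 30 + 31 + 30 + 31 + 31 + 28 + 31 + 30 + 31 + 30 + 31 + 31 + 30 + 31 + 30 + 31 + 1 = 1493.
The subtraction is earlier − later, so the result is −1493 → -1493.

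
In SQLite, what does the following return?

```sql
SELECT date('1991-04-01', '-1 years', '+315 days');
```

1991-02-10

Adding -1 year to 1991-04-01 gives 1990-04-01.
Applying '+315 days' to 1990-04-01: counting 315 days forward gives 1991-02-10.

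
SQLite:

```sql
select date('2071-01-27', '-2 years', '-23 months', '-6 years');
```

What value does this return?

2061-02-27

Adding -2 years to 2071-01-27 gives 2069-01-27.
Adding -23 months to 2069-01-27 gives 2067-02-27.
Adding -6 years to 2067-02-27 gives 2061-02-27.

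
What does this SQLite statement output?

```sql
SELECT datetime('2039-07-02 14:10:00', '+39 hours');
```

2039-07-04 05:10:00

+39 hours from 2039-07-02 14:10:00 is 2039-07-04 05:10:00 (crosses midnight).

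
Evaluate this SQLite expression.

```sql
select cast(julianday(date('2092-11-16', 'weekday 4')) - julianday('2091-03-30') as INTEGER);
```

`weekday 4` advances to the next Thursday; 2092-11-16 is a Sunday, so it moves forward to 2092-11-20.
1 day remains in March 2091 after the 30th (31 − 30).
Full months from April 2091 through October 2092 contribute their day counts.
Then 20 days into November 2092.
Total: 1 + 30 + 31 + 30 + 31 + 31 + 30 + 31 + 30 + 31 + 31 + 29 + 31 + 30 + 31 + 30 + 31 + 31 + 30 + 31 + 20 = 601.

601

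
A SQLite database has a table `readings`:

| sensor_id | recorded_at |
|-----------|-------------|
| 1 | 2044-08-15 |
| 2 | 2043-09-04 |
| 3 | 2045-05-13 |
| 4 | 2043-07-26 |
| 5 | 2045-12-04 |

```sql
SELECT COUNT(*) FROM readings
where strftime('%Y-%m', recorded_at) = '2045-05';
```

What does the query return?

1

Rows with year-month 2045-05: 2045-05-13 → 1.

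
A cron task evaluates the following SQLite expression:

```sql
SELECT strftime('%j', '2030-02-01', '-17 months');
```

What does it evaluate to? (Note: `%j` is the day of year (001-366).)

First apply '-17 months': 2030-02-01 → 2028-09-01.
Day-of-year for 2028-09-01: days since 2028-01-01 inclusive = 245, zero-padded to 245.

245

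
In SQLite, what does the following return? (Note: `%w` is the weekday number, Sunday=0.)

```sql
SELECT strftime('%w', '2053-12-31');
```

3

2053-12-31 is a Wednesday; with Sunday=0 that is 3.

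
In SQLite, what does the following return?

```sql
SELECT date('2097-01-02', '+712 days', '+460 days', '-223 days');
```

2099-08-09

Applying '+712 days' to 2097-01-02: counting 712 days forward gives 2098-12-15.
Applying '+460 days' to 2098-12-15: counting 460 days forward gives 2100-03-20.
Applying '-223 days' to 2100-03-20: counting 223 days back gives 2099-08-09.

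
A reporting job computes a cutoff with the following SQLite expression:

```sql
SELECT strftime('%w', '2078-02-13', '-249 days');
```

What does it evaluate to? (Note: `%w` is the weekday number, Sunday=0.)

3

First apply '-249 days': 2078-02-13 → 2077-06-09.
2077-06-09 is a Wednesday; with Sunday=0 that is 3.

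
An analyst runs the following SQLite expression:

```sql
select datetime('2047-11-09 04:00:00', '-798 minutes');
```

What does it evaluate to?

2047-11-08 14:42:00

798 minutes = 13h 18m; -798 minutes from 2047-11-09 04:00:00 is 2047-11-08 14:42:00 (crosses midnight).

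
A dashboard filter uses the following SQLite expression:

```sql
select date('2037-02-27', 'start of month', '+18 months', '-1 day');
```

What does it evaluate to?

`start of month` rewinds 2037-02-27 to 2037-02-01.
Adding +18 months to 2037-02-01 gives 2038-08-01.
Going back 1 day from 2038-08-01 reaches 2038-07-31 (last day of July, 31 days).

2038-07-31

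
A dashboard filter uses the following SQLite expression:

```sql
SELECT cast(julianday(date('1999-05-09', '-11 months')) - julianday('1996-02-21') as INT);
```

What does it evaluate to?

839

Adding -11 months to 1999-05-09 gives 1998-06-09.
8 days remain in February 1996 after the 21st (29 − 21).
Full months from March 1996 through May 1998 contribute their day counts.
Then 9 days into June 1998.
Total: 8 + 31 + 30 + 31 + 30 + 31 + 31 + 30 + 31 + 30 + 31 + 31 + 28 + 31 + 30 + 31 + 30 + 31 + 31 + 30 + 31 + 30 + 31 + 31 + 28 + 31 + 30 + 31 + 9 = 839.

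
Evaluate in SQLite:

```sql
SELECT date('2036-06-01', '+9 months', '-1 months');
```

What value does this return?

Adding +9 months to 2036-06-01 gives 2037-03-01.
Adding -1 month to 2037-03-01 gives 2037-02-01.

2037-02-01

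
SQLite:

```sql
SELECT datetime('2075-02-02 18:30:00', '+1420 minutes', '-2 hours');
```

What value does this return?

1420 minutes = 23h 40m; +1420 minutes from 2075-02-02 18:30:00 is 2075-02-03 18:10:00 (crosses midnight).
-2 hours from 2075-02-03 18:10:00 is 2075-02-03 16:10:00.

2075-02-03 16:10:00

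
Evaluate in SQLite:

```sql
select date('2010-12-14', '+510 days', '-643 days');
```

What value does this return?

Applying '+510 days' to 2010-12-14: counting 510 days forward gives 2012-05-07.
Applying '-643 days' to 2012-05-07: counting 643 days back gives 2010-08-03.

2010-08-03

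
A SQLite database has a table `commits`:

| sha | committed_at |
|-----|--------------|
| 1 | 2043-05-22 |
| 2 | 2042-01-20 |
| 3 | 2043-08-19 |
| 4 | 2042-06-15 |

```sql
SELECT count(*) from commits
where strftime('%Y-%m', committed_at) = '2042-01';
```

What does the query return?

Rows with year-month 2042-01: 2042-01-20 → 1.

1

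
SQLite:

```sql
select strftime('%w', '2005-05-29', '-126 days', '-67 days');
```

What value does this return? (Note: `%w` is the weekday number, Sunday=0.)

3

First apply '-126 days', '-67 days': 2005-05-29 → 2004-11-17.
2004-11-17 is a Wednesday; with Sunday=0 that is 3.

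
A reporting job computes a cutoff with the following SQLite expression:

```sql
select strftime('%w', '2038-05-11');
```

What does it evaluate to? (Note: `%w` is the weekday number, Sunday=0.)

2038-05-11 is a Tuesday; with Sunday=0 that is 2.

2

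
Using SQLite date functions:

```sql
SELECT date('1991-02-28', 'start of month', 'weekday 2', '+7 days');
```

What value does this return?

`start of month` rewinds 1991-02-28 to 1991-02-01.
`weekday 2` advances to the next Tuesday; 1991-02-01 is a Friday, so it moves forward to 1991-02-05.
Advancing 7 more days within February lands on 1991-02-12.

1991-02-12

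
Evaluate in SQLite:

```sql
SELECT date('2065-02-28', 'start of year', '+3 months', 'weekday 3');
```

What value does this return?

`start of year` rewinds 2065-02-28 to 2065-01-01.
Adding +3 months to 2065-01-01 gives 2065-04-01.
`weekday 3` advances to the next Wednesday; 2065-04-01 is already a Wednesday, so it stays at 2065-04-01.

2065-04-01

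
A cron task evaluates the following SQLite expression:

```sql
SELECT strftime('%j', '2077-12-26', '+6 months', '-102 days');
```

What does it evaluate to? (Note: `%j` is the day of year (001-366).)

First apply '+6 months', '-102 days': 2077-12-26 → 2078-03-16.
Day-of-year for 2078-03-16: days since 2078-01-01 inclusive = 75, zero-padded to 075.

075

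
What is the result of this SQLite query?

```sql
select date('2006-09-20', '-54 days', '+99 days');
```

2006-11-04

Applying '-54 days' to 2006-09-20: counting 54 days back gives 2006-07-28.
Applying '+99 days' to 2006-07-28: counting 99 days forward gives 2006-11-04.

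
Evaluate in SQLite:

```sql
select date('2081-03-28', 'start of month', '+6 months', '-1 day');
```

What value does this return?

2081-08-31

`start of month` rewinds 2081-03-28 to 2081-03-01.
Adding +6 months to 2081-03-01 gives 2081-09-01.
Going back 1 day from 2081-09-01 reaches 2081-08-31 (last day of August, 31 days).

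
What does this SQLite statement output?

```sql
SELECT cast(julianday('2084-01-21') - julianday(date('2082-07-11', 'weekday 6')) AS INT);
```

`weekday 6` advances to the next Saturday; 2082-07-11 is already a Saturday, so it stays at 2082-07-11.
20 days remain in July 2082 after the 11th (31 − 11).
Full months from August 2082 through December 2083 contribute their day counts.
Then 21 days into January 2084.
Total: 20 + 31 + 30 + 31 + 30 + 31 + 31 + 28 + 31 + 30 + 31 + 30 + 31 + 31 + 30 + 31 + 30 + 31 + 21 = 559.

559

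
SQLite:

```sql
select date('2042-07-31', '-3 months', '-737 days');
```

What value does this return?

2040-04-24

Adding -3 months to 2042-07-31 targets 2042-04-31. April 2042 has only 30 days, so SQLite normalizes the 1-day overflow forward to 2042-05-01.
Applying '-737 days' to 2042-05-01: counting 737 days back gives 2040-04-24.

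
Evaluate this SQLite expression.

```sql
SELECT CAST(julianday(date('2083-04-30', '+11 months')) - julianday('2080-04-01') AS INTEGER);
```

1459

Adding +11 months to 2083-04-30 gives 2084-03-30.
29 days remain in April 2080 after the 1st (30 − 1).
Full months from May 2080 through February 2084 contribute their day counts.
Then 30 days into March 2084.
Total: 29 + 31 + 30 + 31 + 31 + 30 + 31 + 30 + 31 + 31 + 28 + 31 + 30 + 31 + 30 + 31 + 31 + 30 + 31 + 30 + 31 + 31 + 28 + 31 + 30 + 31 + 30 + 31 + 31 + 30 + 31 + 30 + 31 + 31 + 28 + 31 + 30 + 31 + 30 + 31 + 31 + 30 + 31 + 30 + 31 + 31 + 29 + 30 = 1459.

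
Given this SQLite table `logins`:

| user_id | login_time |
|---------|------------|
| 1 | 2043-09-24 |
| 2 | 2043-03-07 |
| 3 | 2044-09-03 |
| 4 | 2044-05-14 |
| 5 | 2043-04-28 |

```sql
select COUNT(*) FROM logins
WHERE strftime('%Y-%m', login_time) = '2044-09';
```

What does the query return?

1

Rows with year-month 2044-09: 2044-09-03 → 1.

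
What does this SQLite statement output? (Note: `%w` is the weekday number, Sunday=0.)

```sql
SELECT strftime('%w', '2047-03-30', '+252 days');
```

First apply '+252 days': 2047-03-30 → 2047-12-07.
2047-12-07 is a Saturday; with Sunday=0 that is 6.

6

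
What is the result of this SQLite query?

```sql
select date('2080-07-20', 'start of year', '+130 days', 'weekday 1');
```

`start of year` rewinds 2080-07-20 to 2080-01-01.
Applying '+130 days' to 2080-01-01: counting 130 days forward gives 2080-05-10.
`weekday 1` advances to the next Monday; 2080-05-10 is a Friday, so it moves forward to 2080-05-13.

2080-05-13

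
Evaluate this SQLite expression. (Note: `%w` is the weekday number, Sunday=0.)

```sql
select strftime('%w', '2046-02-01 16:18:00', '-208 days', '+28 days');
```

First apply '-208 days', '+28 days': 2046-02-01 16:18:00 → 2045-08-05 16:18:00.
2045-08-05 is a Saturday; with Sunday=0 that is 6.

6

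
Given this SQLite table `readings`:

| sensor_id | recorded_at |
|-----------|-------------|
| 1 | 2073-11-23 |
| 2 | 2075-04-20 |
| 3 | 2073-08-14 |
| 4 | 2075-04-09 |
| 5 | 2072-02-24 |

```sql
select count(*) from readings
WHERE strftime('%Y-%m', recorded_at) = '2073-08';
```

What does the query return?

Rows with year-month 2073-08: 2073-08-14 → 1.

1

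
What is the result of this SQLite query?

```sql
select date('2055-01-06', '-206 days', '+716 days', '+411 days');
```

Applying '-206 days' to 2055-01-06: counting 206 days back gives 2054-06-14.
Applying '+716 days' to 2054-06-14: counting 716 days forward gives 2056-05-30.
Applying '+411 days' to 2056-05-30: counting 411 days forward gives 2057-07-15.

2057-07-15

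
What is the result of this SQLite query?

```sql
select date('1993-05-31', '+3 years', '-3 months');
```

1996-03-02

Adding +3 years to 1993-05-31 gives 1996-05-31.
Adding -3 months to 1996-05-31 targets 1996-02-31. February 1996 has only 29 days, so SQLite normalizes the 2-day overflow forward to 1996-03-02.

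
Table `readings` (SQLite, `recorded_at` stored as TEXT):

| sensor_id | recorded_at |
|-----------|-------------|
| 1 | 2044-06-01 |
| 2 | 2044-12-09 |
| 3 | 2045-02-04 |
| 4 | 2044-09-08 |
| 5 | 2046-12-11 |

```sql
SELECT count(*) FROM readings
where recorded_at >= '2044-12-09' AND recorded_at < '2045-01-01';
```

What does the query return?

Rows in [2044-12-09, 2045-01-01): 2044-12-09 → 1 row.

1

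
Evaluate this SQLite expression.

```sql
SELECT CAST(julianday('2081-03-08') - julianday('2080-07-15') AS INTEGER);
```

236

16 days remain in July 2080 after the 15th (31 − 15).
Full months from August 2080 through February 2081 contribute their day counts.
Then 8 days into March 2081.
Total: 16 + 31 + 30 + 31 + 30 + 31 + 31 + 28 + 8 = 236.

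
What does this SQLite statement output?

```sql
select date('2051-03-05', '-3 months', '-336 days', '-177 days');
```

Adding -3 months to 2051-03-05 gives 2050-12-05.
Applying '-336 days' to 2050-12-05: counting 336 days back gives 2050-01-03.
Applying '-177 days' to 2050-01-03: counting 177 days back gives 2049-07-10.

2049-07-10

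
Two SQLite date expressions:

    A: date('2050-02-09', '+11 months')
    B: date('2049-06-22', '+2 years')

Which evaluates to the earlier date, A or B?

A

A = 2051-01-09.
B = 2051-06-22.
A is earlier.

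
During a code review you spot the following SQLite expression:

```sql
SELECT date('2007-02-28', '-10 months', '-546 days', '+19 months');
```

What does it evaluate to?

2006-05-29

Adding -10 months to 2007-02-28 gives 2006-04-28.
Applying '-546 days' to 2006-04-28: counting 546 days back gives 2004-10-29.
Adding +19 months to 2004-10-29 gives 2006-05-29.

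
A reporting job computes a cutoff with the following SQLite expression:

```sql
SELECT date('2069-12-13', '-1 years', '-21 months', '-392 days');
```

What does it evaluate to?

Adding -1 year to 2069-12-13 gives 2068-12-13.
Adding -21 months to 2068-12-13 gives 2067-03-13.
Applying '-392 days' to 2067-03-13: counting 392 days back gives 2066-02-14.

2066-02-14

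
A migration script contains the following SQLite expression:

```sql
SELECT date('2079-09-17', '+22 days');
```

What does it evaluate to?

September 2079 has 30 days; 13 remain after the 17th, so 14 days reach 2079-10-01.
Advancing 8 more days within October lands on 2079-10-09.

2079-10-09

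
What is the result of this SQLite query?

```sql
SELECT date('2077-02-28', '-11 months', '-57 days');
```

2076-01-31

Adding -11 months to 2077-02-28 gives 2076-03-28.
Applying '-57 days' to 2076-03-28: counting 57 days back gives 2076-01-31.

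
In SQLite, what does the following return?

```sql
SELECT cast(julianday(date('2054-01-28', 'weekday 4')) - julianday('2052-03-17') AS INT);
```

683

`weekday 4` advances to the next Thursday; 2054-01-28 is a Wednesday, so it moves forward to 2054-01-29.
14 days remain in March 2052 after the 17th (31 − 17).
Full months from April 2052 through December 2053 contribute their day counts.
Then 29 days into January 2054.
Total: 14 + 30 + 31 + 30 + 31 + 31 + 30 + 31 + 30 + 31 + 31 + 28 + 31 + 30 + 31 + 30 + 31 + 31 + 30 + 31 + 30 + 31 + 29 = 683.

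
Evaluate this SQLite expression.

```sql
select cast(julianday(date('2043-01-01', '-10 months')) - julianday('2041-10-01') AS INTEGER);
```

151

Adding -10 months to 2043-01-01 gives 2042-03-01.
30 days remain in October 2041 after the 1st (31 − 1).
November 2041: 30 days.
December 2041: 31 days.
January 2042: 31 days.
February 2042: 28 days.
Then 1 day into March 2042.
Total: 30 + 30 + 31 + 31 + 28 + 1 = 151.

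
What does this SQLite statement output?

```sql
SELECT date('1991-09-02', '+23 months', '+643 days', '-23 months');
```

Adding +23 months to 1991-09-02 gives 1993-08-02.
Applying '+643 days' to 1993-08-02: counting 643 days forward gives 1995-05-07.
Adding -23 months to 1995-05-07 gives 1993-06-07.

1993-06-07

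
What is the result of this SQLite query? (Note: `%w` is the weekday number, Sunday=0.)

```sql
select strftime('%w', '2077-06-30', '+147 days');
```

3

First apply '+147 days': 2077-06-30 → 2077-11-24.
2077-11-24 is a Wednesday; with Sunday=0 that is 3.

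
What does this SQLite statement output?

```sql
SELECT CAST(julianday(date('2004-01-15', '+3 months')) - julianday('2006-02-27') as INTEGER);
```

Adding +3 months to 2004-01-15 gives 2004-04-15.
15 days remain in April 2004 after the 15th (30 − 15).
Full months from May 2004 through January 2006 contribute their day counts.
Then 27 days into February 2006.
Total: 15 + 31 + 30 + 31 + 31 + 30 + 31 + 30 + 31 + 31 + 28 + 31 + 30 + 31 + 30 + 31 + 31 + 30 + 31 + 30 + 31 + 31 + 27 = 683.
The subtraction is earlier − later, so the result is −683 → -683.

-683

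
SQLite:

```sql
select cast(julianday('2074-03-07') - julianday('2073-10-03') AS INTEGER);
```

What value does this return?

155

28 days remain in October 2073 after the 3rd (31 − 3).
November 2073: 30 days.
December 2073: 31 days.
January 2074: 31 days.
February 2074: 28 days.
Then 7 days into March 2074.
Total: 28 + 30 + 31 + 31 + 28 + 7 = 155.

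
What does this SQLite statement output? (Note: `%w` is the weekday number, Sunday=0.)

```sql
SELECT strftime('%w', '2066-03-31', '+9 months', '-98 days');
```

First apply '+9 months', '-98 days': 2066-03-31 → 2066-09-24.
2066-09-24 is a Friday; with Sunday=0 that is 5.

5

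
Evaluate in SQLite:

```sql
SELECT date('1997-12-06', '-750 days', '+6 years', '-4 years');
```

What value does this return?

Applying '-750 days' to 1997-12-06: counting 750 days back gives 1995-11-17.
Adding +6 years to 1995-11-17 gives 2001-11-17.
Adding -4 years to 2001-11-17 gives 1997-11-17.

1997-11-17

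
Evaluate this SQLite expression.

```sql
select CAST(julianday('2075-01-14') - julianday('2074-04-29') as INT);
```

1 day remains in April 2074 after the 29th (30 − 29).
Full months from May 2074 through December 2074 contribute their day counts.
Then 14 days into January 2075.
Total: 1 + 31 + 30 + 31 + 31 + 30 + 31 + 30 + 31 + 14 = 260.

260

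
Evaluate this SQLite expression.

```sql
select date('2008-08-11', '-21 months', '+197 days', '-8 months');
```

2006-09-27

Adding -21 months to 2008-08-11 gives 2006-11-11.
Applying '+197 days' to 2006-11-11: counting 197 days forward gives 2007-05-27.
Adding -8 months to 2007-05-27 gives 2006-09-27.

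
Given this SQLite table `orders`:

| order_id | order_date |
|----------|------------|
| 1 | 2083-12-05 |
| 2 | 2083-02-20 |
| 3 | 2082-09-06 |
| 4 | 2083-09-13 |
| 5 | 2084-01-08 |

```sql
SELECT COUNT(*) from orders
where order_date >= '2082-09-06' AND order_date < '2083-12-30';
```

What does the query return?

4

Rows in [2082-09-06, 2083-12-30): 2083-12-05, 2083-02-20, 2082-09-06, 2083-09-13 → 4 rows.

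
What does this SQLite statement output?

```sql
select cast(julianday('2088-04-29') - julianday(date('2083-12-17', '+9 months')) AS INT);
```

Adding +9 months to 2083-12-17 gives 2084-09-17.
13 days remain in September 2084 after the 17th (30 − 17).
Full months from October 2084 through March 2088 contribute their day counts.
Then 29 days into April 2088.
Total: 13 + 31 + 30 + 31 + 31 + 28 + 31 + 30 + 31 + 30 + 31 + 31 + 30 + 31 + 30 + 31 + 31 + 28 + 31 + 30 + 31 + 30 + 31 + 31 + 30 + 31 + 30 + 31 + 31 + 28 + 31 + 30 + 31 + 30 + 31 + 31 + 30 + 31 + 30 + 31 + 31 + 29 + 31 + 29 = 1320.

1320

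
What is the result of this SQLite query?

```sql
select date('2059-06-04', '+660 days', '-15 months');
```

Applying '+660 days' to 2059-06-04: counting 660 days forward gives 2061-03-25.
Adding -15 months to 2061-03-25 gives 2059-12-25.

2059-12-25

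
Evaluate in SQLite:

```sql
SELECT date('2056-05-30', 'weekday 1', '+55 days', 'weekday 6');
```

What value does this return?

2056-08-05

`weekday 1` advances to the next Monday; 2056-05-30 is a Tuesday, so it moves forward to 2056-06-05.
Applying '+55 days' to 2056-06-05: counting 55 days forward gives 2056-07-30.
`weekday 6` advances to the next Saturday; 2056-07-30 is a Sunday, so it moves forward to 2056-08-05.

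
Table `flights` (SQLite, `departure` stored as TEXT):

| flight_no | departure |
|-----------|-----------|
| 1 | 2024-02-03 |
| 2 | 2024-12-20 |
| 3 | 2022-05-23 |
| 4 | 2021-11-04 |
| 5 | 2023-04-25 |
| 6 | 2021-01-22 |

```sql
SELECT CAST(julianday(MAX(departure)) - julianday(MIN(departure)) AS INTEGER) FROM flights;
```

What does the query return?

1428

MIN = 2021-01-22, MAX = 2024-12-20.
9 days remain in January 2021 after the 22nd (31 − 22).
Full months from February 2021 through November 2024 contribute their day counts.
Then 20 days into December 2024.
Total: 9 + 28 + 31 + 30 + 31 + 30 + 31 + 31 + 30 + 31 + 30 + 31 + 31 + 28 + 31 + 30 + 31 + 30 + 31 + 31 + 30 + 31 + 30 + 31 + 31 + 28 + 31 + 30 + 31 + 30 + 31 + 31 + 30 + 31 + 30 + 31 + 31 + 29 + 31 + 30 + 31 + 30 + 31 + 31 + 30 + 31 + 30 + 20 = 1428.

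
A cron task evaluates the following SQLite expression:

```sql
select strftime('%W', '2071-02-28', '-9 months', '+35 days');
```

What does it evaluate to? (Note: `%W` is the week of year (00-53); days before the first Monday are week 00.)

First apply '-9 months', '+35 days': 2071-02-28 → 2070-07-02.
2070-07-02 is a Wednesday. SQLite's %W counts Mondays since the year started; the result is 26.

26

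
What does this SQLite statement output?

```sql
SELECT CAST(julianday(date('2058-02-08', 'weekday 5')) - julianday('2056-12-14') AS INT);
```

421

`weekday 5` advances to the next Friday; 2058-02-08 is already a Friday, so it stays at 2058-02-08.
17 days remain in December 2056 after the 14th (31 − 14).
Full months from January 2057 through January 2058 contribute their day counts.
Then 8 days into February 2058.
Total: 17 + 31 + 28 + 31 + 30 + 31 + 30 + 31 + 31 + 30 + 31 + 30 + 31 + 31 + 8 = 421.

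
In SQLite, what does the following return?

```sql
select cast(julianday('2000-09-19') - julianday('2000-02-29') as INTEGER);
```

203

0 days remain in February 2000 after the 29th (29 − 29).
Full months from March 2000 through August 2000 contribute their day counts.
Then 19 days into September 2000.
Total: 0 + 31 + 30 + 31 + 30 + 31 + 31 + 19 = 203.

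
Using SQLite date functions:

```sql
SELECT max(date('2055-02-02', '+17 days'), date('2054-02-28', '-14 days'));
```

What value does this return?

date('2055-02-02', '+17 days') → 2055-02-19.
date('2054-02-28', '-14 days') → 2054-02-14.
Later of the two is 2055-02-19.

2055-02-19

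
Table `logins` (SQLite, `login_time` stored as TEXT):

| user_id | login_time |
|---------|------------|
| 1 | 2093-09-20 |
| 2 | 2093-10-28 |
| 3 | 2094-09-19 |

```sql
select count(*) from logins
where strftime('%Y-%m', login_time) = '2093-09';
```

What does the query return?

1

Rows with year-month 2093-09: 2093-09-20 → 1.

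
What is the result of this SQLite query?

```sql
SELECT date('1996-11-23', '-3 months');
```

Adding -3 months to 1996-11-23 gives 1996-08-23.

1996-08-23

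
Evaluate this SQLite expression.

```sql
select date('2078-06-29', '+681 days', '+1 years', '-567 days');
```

Applying '+681 days' to 2078-06-29: counting 681 days forward gives 2080-05-10.
Adding +1 year to 2080-05-10 gives 2081-05-10.
Applying '-567 days' to 2081-05-10: counting 567 days back gives 2079-10-21.

2079-10-21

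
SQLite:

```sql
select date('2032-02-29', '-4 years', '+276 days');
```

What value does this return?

2028-12-01

Adding -4 years to 2032-02-29 gives 2028-02-29.
Applying '+276 days' to 2028-02-29: counting 276 days forward gives 2028-12-01.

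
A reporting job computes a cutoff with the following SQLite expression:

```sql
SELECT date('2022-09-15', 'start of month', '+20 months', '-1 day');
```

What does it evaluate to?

`start of month` rewinds 2022-09-15 to 2022-09-01.
Adding +20 months to 2022-09-01 gives 2024-05-01.
Going back 1 day from 2024-05-01 reaches 2024-04-30 (last day of April, 30 days).

2024-04-30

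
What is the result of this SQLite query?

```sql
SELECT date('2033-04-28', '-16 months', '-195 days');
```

2031-06-16

Adding -16 months to 2033-04-28 gives 2031-12-28.
Applying '-195 days' to 2031-12-28: counting 195 days back gives 2031-06-16.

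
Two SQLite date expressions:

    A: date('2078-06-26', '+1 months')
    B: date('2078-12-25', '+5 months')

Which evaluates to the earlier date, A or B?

A = 2078-07-26.
B = 2079-05-25.
A is earlier.

A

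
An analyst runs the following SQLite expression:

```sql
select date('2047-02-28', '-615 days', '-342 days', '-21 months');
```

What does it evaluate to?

Applying '-615 days' to 2047-02-28: counting 615 days back gives 2045-06-23.
Applying '-342 days' to 2045-06-23: counting 342 days back gives 2044-07-16.
Adding -21 months to 2044-07-16 gives 2042-10-16.

2042-10-16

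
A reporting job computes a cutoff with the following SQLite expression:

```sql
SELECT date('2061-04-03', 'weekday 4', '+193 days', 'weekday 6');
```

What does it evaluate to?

`weekday 4` advances to the next Thursday; 2061-04-03 is a Sunday, so it moves forward to 2061-04-07.
Applying '+193 days' to 2061-04-07: counting 193 days forward gives 2061-10-17.
`weekday 6` advances to the next Saturday; 2061-10-17 is a Monday, so it moves forward to 2061-10-22.

2061-10-22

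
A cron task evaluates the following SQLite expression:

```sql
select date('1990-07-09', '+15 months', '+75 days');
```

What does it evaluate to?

1991-12-23

Adding +15 months to 1990-07-09 gives 1991-10-09.
Applying '+75 days' to 1991-10-09: counting 75 days forward gives 1991-12-23.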